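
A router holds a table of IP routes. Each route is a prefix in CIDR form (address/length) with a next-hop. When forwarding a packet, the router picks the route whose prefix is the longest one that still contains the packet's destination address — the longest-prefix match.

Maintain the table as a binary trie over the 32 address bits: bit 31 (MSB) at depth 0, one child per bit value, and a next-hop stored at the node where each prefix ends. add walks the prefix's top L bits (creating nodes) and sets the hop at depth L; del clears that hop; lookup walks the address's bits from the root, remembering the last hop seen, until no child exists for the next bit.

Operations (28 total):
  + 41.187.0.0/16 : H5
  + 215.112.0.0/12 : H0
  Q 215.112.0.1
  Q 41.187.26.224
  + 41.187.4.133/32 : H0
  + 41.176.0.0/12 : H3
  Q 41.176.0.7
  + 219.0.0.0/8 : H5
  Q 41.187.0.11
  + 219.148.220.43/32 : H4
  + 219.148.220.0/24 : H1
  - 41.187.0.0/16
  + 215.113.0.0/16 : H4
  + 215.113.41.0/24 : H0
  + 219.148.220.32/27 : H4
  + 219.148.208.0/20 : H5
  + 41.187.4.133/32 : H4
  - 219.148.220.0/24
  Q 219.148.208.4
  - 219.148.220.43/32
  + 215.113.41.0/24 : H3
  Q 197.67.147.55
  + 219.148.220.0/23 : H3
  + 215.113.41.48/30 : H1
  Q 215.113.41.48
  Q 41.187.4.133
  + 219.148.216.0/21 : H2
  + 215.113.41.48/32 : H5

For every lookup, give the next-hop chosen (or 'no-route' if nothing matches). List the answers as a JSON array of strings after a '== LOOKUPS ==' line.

Apply in order:
  add 41.187.0.0/16 -> H5 at depth 16
  add 215.112.0.0/12 -> H0 at depth 12
  ? 215.112.0.1  path d0:-→d1:-→d2:-→d3:-→d4:-→d5:-→d6:-→d7:-→d8:-→d9:-→d10:-→d11:-→d12:H0  best=H0
  ? 41.187.26.224  path d0:-→d1:-→d2:-→d3:-→d4:-→d5:-→d6:-→d7:-→d8:-→d9:-→d10:-→d11:-→d12:-→d13:-→d14:-→d15:-→d16:H5  best=H5
  add 41.187.4.133/32 -> H0 at depth 32
  add 41.176.0.0/12 -> H3 at depth 12
  ? 41.176.0.7  path d0:-→d1:-→d2:-→d3:-→d4:-→d5:-→d6:-→d7:-→d8:-→d9:-→d10:-→d11:-→d12:H3  best=H3
  add 219.0.0.0/8 -> H5 at depth 8
  ? 41.187.0.11  path d0:-→d1:-→d2:-→d3:-→d4:-→d5:-→d6:-→d7:-→d8:-→d9:-→d10:-→d11:-→d12:H3→d13:-→d14:-→d15:-→d16:H5→d17:-→d18:-→d19:-→d20:-→d21:-  best=H5
  add 219.148.220.43/32 -> H4 at depth 32
  add 219.148.220.0/24 -> H1 at depth 24
  - 41.187.0.0/16 clear@16
  add 215.113.0.0/16 -> H4 at depth 16
  add 215.113.41.0/24 -> H0 at depth 24
  add 219.148.220.32/27 -> H4 at depth 27
  add 219.148.208.0/20 -> H5 at depth 20
  add 41.187.4.133/32 -> H4 at depth 32
  - 219.148.220.0/24 clear@24
  ? 219.148.208.4  path d0:-→d1:-→d2:-→d3:-→d4:-→d5:-→d6:-→d7:-→d8:H5→d9:-→d10:-→d11:-→d12:-→d13:-→d14:-→d15:-→d16:-→d17:-→d18:-→d19:-→d20:H5  best=H5
  - 219.148.220.43/32 clear@32
  add 215.113.41.0/24 -> H3 at depth 24
  ? 197.67.147.55  path d0:-→d1:-→d2:-→d3:-  best=no-route
  add 219.148.220.0/23 -> H3 at depth 23
  add 215.113.41.48/30 -> H1 at depth 30
  ? 215.113.41.48  path d0:-→d1:-→d2:-→d3:-→d4:-→d5:-→d6:-→d7:-→d8:-→d9:-→d10:-→d11:-→d12:H0→d13:-→d14:-→d15:-→d16:H4→d17:-→d18:-→d19:-→d20:-→d21:-→d22:-→d23:-→d24:H3→d25:-→d26:-→d27:-→d28:-→d29:-→d30:H1  best=H1
  ? 41.187.4.133  path d0:-→d1:-→d2:-→d3:-→d4:-→d5:-→d6:-→d7:-→d8:-→d9:-→d10:-→d11:-→d12:H3→d13:-→d14:-→d15:-→d16:-→d17:-→d18:-→d19:-→d20:-→d21:-→d22:-→d23:-→d24:-→d25:-→d26:-→d27:-→d28:-→d29:-→d30:-→d31:-→d32:H4  best=H4
  add 219.148.216.0/21 -> H2 at depth 21
  add 215.113.41.48/32 -> H5 at depth 32

== LOOKUPS ==
["H0","H5","H3","H5","H5","no-route","H1","H4"]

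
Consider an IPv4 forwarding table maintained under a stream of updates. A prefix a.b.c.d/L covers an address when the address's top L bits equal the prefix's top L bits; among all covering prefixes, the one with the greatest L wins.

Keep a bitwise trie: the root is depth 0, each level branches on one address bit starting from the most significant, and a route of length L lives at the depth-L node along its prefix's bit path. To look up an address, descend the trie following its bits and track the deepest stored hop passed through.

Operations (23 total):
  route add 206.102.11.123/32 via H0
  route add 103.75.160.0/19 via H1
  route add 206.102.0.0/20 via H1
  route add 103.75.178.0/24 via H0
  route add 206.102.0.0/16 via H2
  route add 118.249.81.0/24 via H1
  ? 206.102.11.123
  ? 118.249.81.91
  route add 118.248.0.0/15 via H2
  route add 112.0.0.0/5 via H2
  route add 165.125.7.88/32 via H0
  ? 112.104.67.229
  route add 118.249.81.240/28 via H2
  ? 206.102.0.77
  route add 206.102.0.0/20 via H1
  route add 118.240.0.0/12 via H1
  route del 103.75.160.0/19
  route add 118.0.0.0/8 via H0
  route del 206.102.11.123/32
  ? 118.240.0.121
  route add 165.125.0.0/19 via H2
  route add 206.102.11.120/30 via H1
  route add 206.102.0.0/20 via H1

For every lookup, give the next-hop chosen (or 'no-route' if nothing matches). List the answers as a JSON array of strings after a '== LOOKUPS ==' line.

Process each operation:
  add 206.102.11.123/32 -> H0 at depth 32
  add 103.75.160.0/19 -> H1 at depth 19
  add 206.102.0.0/20 -> H1 at depth 20
  add 103.75.178.0/24 -> H0 at depth 24
  add 206.102.0.0/16 -> H2 at depth 16
  add 118.249.81.0/24 -> H1 at depth 24
  ? 206.102.11.123  path d0:-→d1:-→d2:-→d3:-→d4:-→d5:-→d6:-→d7:-→d8:-→d9:-→d10:-→d11:-→d12:-→d13:-→d14:-→d15:-→d16:H2→d17:-→d18:-→d19:-→d20:H1→d21:-→d22:-→d23:-→d24:-→d25:-→d26:-→d27:-→d28:-→d29:-→d30:-→d31:-→d32:H0  best=H0
  ? 118.249.81.91  path d0:-→d1:-→d2:-→d3:-→d4:-→d5:-→d6:-→d7:-→d8:-→d9:-→d10:-→d11:-→d12:-→d13:-→d14:-→d15:-→d16:-→d17:-→d18:-→d19:-→d20:-→d21:-→d22:-→d23:-→d24:H1  best=H1
  add 118.248.0.0/15 -> H2 at depth 15
  add 112.0.0.0/5 -> H2 at depth 5
  add 165.125.7.88/32 -> H0 at depth 32
  ? 112.104.67.229  path d0:-→d1:-→d2:-→d3:-→d4:-→d5:H2  best=H2
  add 118.249.81.240/28 -> H2 at depth 28
  ? 206.102.0.77  path d0:-→d1:-→d2:-→d3:-→d4:-→d5:-→d6:-→d7:-→d8:-→d9:-→d10:-→d11:-→d12:-→d13:-→d14:-→d15:-→d16:H2→d17:-→d18:-→d19:-→d20:H1  best=H1
  add 206.102.0.0/20 -> H1 at depth 20
  add 118.240.0.0/12 -> H1 at depth 12
  - 103.75.160.0/19 clear@19
  add 118.0.0.0/8 -> H0 at depth 8
  - 206.102.11.123/32 clear@32
  ? 118.240.0.121  path d0:-→d1:-→d2:-→d3:-→d4:-→d5:H2→d6:-→d7:-→d8:H0→d9:-→d10:-→d11:-→d12:H1  best=H1
  add 165.125.0.0/19 -> H2 at depth 19
  add 206.102.11.120/30 -> H1 at depth 30
  add 206.102.0.0/20 -> H1 at depth 20

== LOOKUPS ==
["H0","H1","H2","H1","H1"]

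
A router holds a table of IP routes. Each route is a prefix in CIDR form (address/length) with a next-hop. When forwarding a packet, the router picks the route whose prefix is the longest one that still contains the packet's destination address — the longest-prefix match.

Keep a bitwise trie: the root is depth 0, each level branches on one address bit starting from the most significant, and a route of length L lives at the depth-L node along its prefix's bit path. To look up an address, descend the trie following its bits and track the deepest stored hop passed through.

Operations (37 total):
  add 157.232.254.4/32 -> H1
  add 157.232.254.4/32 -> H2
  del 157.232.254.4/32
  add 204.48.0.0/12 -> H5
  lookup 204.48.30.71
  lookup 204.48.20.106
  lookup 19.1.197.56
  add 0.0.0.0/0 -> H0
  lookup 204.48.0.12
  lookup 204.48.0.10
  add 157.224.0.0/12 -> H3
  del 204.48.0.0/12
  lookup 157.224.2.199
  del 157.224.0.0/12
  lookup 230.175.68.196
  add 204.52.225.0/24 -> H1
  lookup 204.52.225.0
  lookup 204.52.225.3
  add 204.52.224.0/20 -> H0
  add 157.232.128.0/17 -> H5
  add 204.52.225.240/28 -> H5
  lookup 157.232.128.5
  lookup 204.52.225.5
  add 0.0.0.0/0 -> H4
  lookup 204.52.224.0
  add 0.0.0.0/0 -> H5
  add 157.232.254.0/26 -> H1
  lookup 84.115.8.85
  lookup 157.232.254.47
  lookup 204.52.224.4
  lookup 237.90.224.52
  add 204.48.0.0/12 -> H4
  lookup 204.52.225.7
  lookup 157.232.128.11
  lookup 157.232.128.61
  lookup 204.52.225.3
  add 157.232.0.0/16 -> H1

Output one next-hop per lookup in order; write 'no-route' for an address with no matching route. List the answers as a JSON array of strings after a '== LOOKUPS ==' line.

Apply in order:
  add 157.232.254.4/32 -> H1 at depth 32
  add 157.232.254.4/32 -> H2 at depth 32
  - 157.232.254.4/32 clear@32
  add 204.48.0.0/12 -> H5 at depth 12
  lookup 204.48.30.71: bits 110011000011 walk d0:-→d1:-→d2:-→d3:-→d4:-→d5:-→d6:-→d7:-→d8:-→d9:-→d10:-→d11:-→d12:H5 -> H5
  lookup 204.48.20.106: bits 110011000011 walk d0:-→d1:-→d2:-→d3:-→d4:-→d5:-→d6:-→d7:-→d8:-→d9:-→d10:-→d11:-→d12:H5 -> H5
  lookup 19.1.197.56: bits ε walk d0:- -> no-route
  add 0.0.0.0/0 -> H0 at depth 0
  lookup 204.48.0.12: bits 110011000011 walk d0:H0→d1:-→d2:-→d3:-→d4:-→d5:-→d6:-→d7:-→d8:-→d9:-→d10:-→d11:-→d12:H5 -> H5
  lookup 204.48.0.10: bits 110011000011 walk d0:H0→d1:-→d2:-→d3:-→d4:-→d5:-→d6:-→d7:-→d8:-→d9:-→d10:-→d11:-→d12:H5 -> H5
  add 157.224.0.0/12 -> H3 at depth 12
  - 204.48.0.0/12 clear@12
  lookup 157.224.2.199: bits 100111011110 walk d0:H0→d1:-→d2:-→d3:-→d4:-→d5:-→d6:-→d7:-→d8:-→d9:-→d10:-→d11:-→d12:H3 -> H3
  - 157.224.0.0/12 clear@12
  lookup 230.175.68.196: bits 11 walk d0:H0→d1:-→d2:- -> H0
  add 204.52.225.0/24 -> H1 at depth 24
  lookup 204.52.225.0: bits 110011000011010011100001 walk d0:H0→d1:-→d2:-→d3:-→d4:-→d5:-→d6:-→d7:-→d8:-→d9:-→d10:-→d11:-→d12:-→d13:-→d14:-→d15:-→d16:-→d17:-→d18:-→d19:-→d20:-→d21:-→d22:-→d23:-→d24:H1 -> H1
  lookup 204.52.225.3: bits 110011000011010011100001 walk d0:H0→d1:-→d2:-→d3:-→d4:-→d5:-→d6:-→d7:-→d8:-→d9:-→d10:-→d11:-→d12:-→d13:-→d14:-→d15:-→d16:-→d17:-→d18:-→d19:-→d20:-→d21:-→d22:-→d23:-→d24:H1 -> H1
  add 204.52.224.0/20 -> H0 at depth 20
  add 157.232.128.0/17 -> H5 at depth 17
  add 204.52.225.240/28 -> H5 at depth 28
  lookup 157.232.128.5: bits 10011101111010001 walk d0:H0→d1:-→d2:-→d3:-→d4:-→d5:-→d6:-→d7:-→d8:-→d9:-→d10:-→d11:-→d12:-→d13:-→d14:-→d15:-→d16:-→d17:H5 -> H5
  lookup 204.52.225.5: bits 110011000011010011100001 walk d0:H0→d1:-→d2:-→d3:-→d4:-→d5:-→d6:-→d7:-→d8:-→d9:-→d10:-→d11:-→d12:-→d13:-→d14:-→d15:-→d16:-→d17:-→d18:-→d19:-→d20:H0→d21:-→d22:-→d23:-→d24:H1 -> H1
  add 0.0.0.0/0 -> H4 at depth 0
  lookup 204.52.224.0: bits 11001100001101001110000 walk d0:H4→d1:-→d2:-→d3:-→d4:-→d5:-→d6:-→d7:-→d8:-→d9:-→d10:-→d11:-→d12:-→d13:-→d14:-→d15:-→d16:-→d17:-→d18:-→d19:-→d20:H0→d21:-→d22:-→d23:- -> H0
  add 0.0.0.0/0 -> H5 at depth 0
  add 157.232.254.0/26 -> H1 at depth 26
  lookup 84.115.8.85: bits ε walk d0:H5 -> H5
  lookup 157.232.254.47: bits 10011101111010001111111000 walk d0:H5→d1:-→d2:-→d3:-→d4:-→d5:-→d6:-→d7:-→d8:-→d9:-→d10:-→d11:-→d12:-→d13:-→d14:-→d15:-→d16:-→d17:H5→d18:-→d19:-→d20:-→d21:-→d22:-→d23:-→d24:-→d25:-→d26:H1 -> H1
  lookup 204.52.224.4: bits 11001100001101001110000 walk d0:H5→d1:-→d2:-→d3:-→d4:-→d5:-→d6:-→d7:-→d8:-→d9:-→d10:-→d11:-→d12:-→d13:-→d14:-→d15:-→d16:-→d17:-→d18:-→d19:-→d20:H0→d21:-→d22:-→d23:- -> H0
  lookup 237.90.224.52: bits 11 walk d0:H5→d1:-→d2:- -> H5
  add 204.48.0.0/12 -> H4 at depth 12
  lookup 204.52.225.7: bits 110011000011010011100001 walk d0:H5→d1:-→d2:-→d3:-→d4:-→d5:-→d6:-→d7:-→d8:-→d9:-→d10:-→d11:-→d12:H4→d13:-→d14:-→d15:-→d16:-→d17:-→d18:-→d19:-→d20:H0→d21:-→d22:-→d23:-→d24:H1 -> H1
  lookup 157.232.128.11: bits 10011101111010001 walk d0:H5→d1:-→d2:-→d3:-→d4:-→d5:-→d6:-→d7:-→d8:-→d9:-→d10:-→d11:-→d12:-→d13:-→d14:-→d15:-→d16:-→d17:H5 -> H5
  lookup 157.232.128.61: bits 10011101111010001 walk d0:H5→d1:-→d2:-→d3:-→d4:-→d5:-→d6:-→d7:-→d8:-→d9:-→d10:-→d11:-→d12:-→d13:-→d14:-→d15:-→d16:-→d17:H5 -> H5
  lookup 204.52.225.3: bits 110011000011010011100001 walk d0:H5→d1:-→d2:-→d3:-→d4:-→d5:-→d6:-→d7:-→d8:-→d9:-→d10:-→d11:-→d12:H4→d13:-→d14:-→d15:-→d16:-→d17:-→d18:-→d19:-→d20:H0→d21:-→d22:-→d23:-→d24:H1 -> H1
  add 157.232.0.0/16 -> H1 at depth 16

== LOOKUPS ==
["H5","H5","no-route","H5","H5","H3","H0","H1","H1","H5","H1","H0","H5","H1","H0","H5","H1","H5","H5","H1"]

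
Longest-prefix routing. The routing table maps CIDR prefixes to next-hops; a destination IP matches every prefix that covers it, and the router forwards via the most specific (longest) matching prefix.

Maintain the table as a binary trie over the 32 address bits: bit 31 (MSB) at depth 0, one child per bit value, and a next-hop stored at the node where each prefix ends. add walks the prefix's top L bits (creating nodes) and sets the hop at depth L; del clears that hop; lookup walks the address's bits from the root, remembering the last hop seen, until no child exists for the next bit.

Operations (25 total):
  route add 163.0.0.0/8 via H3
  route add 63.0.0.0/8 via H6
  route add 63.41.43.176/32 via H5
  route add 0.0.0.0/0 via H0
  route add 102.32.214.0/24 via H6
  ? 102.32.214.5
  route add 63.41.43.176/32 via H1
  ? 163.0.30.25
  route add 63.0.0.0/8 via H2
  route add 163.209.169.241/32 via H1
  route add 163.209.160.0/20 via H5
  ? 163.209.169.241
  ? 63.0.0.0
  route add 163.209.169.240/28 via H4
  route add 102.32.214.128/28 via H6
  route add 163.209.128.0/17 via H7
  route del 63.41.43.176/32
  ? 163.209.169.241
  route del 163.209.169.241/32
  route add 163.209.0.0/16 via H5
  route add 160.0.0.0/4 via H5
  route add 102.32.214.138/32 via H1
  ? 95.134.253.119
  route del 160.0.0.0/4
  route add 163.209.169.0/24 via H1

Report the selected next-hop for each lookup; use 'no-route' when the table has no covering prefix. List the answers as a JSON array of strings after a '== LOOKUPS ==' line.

Process each operation:
  add 163.0.0.0/8 -> H3 at depth 8
  add 63.0.0.0/8 -> H6 at depth 8
  add 63.41.43.176/32 -> H5 at depth 32
  add 0.0.0.0/0 -> H0 at depth 0
  add 102.32.214.0/24 -> H6 at depth 24
  Q 102.32.214.5: descend 011001100010000011010110 ; hops seen [H0,H6] ; pick H6
  add 63.41.43.176/32 -> H1 at depth 32
  Q 163.0.30.25: descend 10100011 ; hops seen [H0,H3] ; pick H3
  add 63.0.0.0/8 -> H2 at depth 8
  add 163.209.169.241/32 -> H1 at depth 32
  add 163.209.160.0/20 -> H5 at depth 20
  Q 163.209.169.241: descend 10100011110100011010100111110001 ; hops seen [H0,H3,H5,H1] ; pick H1
  Q 63.0.0.0: descend 0011111100 ; hops seen [H0,H2] ; pick H2
  add 163.209.169.240/28 -> H4 at depth 28
  add 102.32.214.128/28 -> H6 at depth 28
  add 163.209.128.0/17 -> H7 at depth 17
  - 63.41.43.176/32 clear@32
  Q 163.209.169.241: descend 10100011110100011010100111110001 ; hops seen [H0,H3,H7,H5,H4,H1] ; pick H1
  - 163.209.169.241/32 clear@32
  add 163.209.0.0/16 -> H5 at depth 16
  add 160.0.0.0/4 -> H5 at depth 4
  add 102.32.214.138/32 -> H1 at depth 32
  Q 95.134.253.119: descend 01 ; hops seen [H0] ; pick H0
  - 160.0.0.0/4 clear@4
  add 163.209.169.0/24 -> H1 at depth 24

== LOOKUPS ==
["H6","H3","H1","H2","H1","H0"]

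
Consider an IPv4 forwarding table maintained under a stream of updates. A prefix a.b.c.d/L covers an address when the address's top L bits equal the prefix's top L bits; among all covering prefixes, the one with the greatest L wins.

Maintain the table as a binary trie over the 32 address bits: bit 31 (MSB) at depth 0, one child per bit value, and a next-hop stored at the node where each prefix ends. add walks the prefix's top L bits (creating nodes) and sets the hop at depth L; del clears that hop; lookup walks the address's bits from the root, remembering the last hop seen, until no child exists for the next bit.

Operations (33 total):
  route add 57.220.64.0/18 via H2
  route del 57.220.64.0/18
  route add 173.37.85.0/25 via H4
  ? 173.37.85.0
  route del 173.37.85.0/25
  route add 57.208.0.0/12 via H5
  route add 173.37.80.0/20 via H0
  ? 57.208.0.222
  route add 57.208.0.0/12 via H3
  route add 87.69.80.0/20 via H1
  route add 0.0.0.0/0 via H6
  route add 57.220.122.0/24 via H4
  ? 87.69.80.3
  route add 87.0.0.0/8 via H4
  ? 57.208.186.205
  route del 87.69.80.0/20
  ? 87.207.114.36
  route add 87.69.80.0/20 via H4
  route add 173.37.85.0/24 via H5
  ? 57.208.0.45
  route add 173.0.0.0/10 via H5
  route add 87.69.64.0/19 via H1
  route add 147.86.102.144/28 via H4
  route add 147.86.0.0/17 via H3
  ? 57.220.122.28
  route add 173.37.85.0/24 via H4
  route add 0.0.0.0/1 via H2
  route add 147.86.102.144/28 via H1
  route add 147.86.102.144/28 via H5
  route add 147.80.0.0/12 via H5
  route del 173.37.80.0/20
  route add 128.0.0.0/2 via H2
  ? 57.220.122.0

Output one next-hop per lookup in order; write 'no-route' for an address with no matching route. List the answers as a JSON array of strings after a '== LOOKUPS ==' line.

Apply in order:
  add 57.220.64.0/18 -> H2 at depth 18
  del 57.220.64.0/18 (clear depth 18)
  add 173.37.85.0/25 -> H4 at depth 25
  ? 173.37.85.0  path d0:-→d1:-→d2:-→d3:-→d4:-→d5:-→d6:-→d7:-→d8:-→d9:-→d10:-→d11:-→d12:-→d13:-→d14:-→d15:-→d16:-→d17:-→d18:-→d19:-→d20:-→d21:-→d22:-→d23:-→d24:-→d25:H4  best=H4
  del 173.37.85.0/25 (clear depth 25)
  add 57.208.0.0/12 -> H5 at depth 12
  add 173.37.80.0/20 -> H0 at depth 20
  ? 57.208.0.222  path d0:-→d1:-→d2:-→d3:-→d4:-→d5:-→d6:-→d7:-→d8:-→d9:-→d10:-→d11:-→d12:H5  best=H5
  add 57.208.0.0/12 -> H3 at depth 12
  add 87.69.80.0/20 -> H1 at depth 20
  add 0.0.0.0/0 -> H6 at depth 0
  add 57.220.122.0/24 -> H4 at depth 24
  ? 87.69.80.3  path d0:H6→d1:-→d2:-→d3:-→d4:-→d5:-→d6:-→d7:-→d8:-→d9:-→d10:-→d11:-→d12:-→d13:-→d14:-→d15:-→d16:-→d17:-→d18:-→d19:-→d20:H1  best=H1
  add 87.0.0.0/8 -> H4 at depth 8
  ? 57.208.186.205  path d0:H6→d1:-→d2:-→d3:-→d4:-→d5:-→d6:-→d7:-→d8:-→d9:-→d10:-→d11:-→d12:H3  best=H3
  del 87.69.80.0/20 (clear depth 20)
  ? 87.207.114.36  path d0:H6→d1:-→d2:-→d3:-→d4:-→d5:-→d6:-→d7:-→d8:H4  best=H4
  add 87.69.80.0/20 -> H4 at depth 20
  add 173.37.85.0/24 -> H5 at depth 24
  ? 57.208.0.45  path d0:H6→d1:-→d2:-→d3:-→d4:-→d5:-→d6:-→d7:-→d8:-→d9:-→d10:-→d11:-→d12:H3  best=H3
  add 173.0.0.0/10 -> H5 at depth 10
  add 87.69.64.0/19 -> H1 at depth 19
  add 147.86.102.144/28 -> H4 at depth 28
  add 147.86.0.0/17 -> H3 at depth 17
  ? 57.220.122.28  path d0:H6→d1:-→d2:-→d3:-→d4:-→d5:-→d6:-→d7:-→d8:-→d9:-→d10:-→d11:-→d12:H3→d13:-→d14:-→d15:-→d16:-→d17:-→d18:-→d19:-→d20:-→d21:-→d22:-→d23:-→d24:H4  best=H4
  add 173.37.85.0/24 -> H4 at depth 24
  add 0.0.0.0/1 -> H2 at depth 1
  add 147.86.102.144/28 -> H1 at depth 28
  add 147.86.102.144/28 -> H5 at depth 28
  add 147.80.0.0/12 -> H5 at depth 12
  del 173.37.80.0/20 (clear depth 20)
  add 128.0.0.0/2 -> H2 at depth 2
  ? 57.220.122.0  path d0:H6→d1:H2→d2:-→d3:-→d4:-→d5:-→d6:-→d7:-→d8:-→d9:-→d10:-→d11:-→d12:H3→d13:-→d14:-→d15:-→d16:-→d17:-→d18:-→d19:-→d20:-→d21:-→d22:-→d23:-→d24:H4  best=H4

== LOOKUPS ==
["H4","H5","H1","H3","H4","H3","H4","H4"]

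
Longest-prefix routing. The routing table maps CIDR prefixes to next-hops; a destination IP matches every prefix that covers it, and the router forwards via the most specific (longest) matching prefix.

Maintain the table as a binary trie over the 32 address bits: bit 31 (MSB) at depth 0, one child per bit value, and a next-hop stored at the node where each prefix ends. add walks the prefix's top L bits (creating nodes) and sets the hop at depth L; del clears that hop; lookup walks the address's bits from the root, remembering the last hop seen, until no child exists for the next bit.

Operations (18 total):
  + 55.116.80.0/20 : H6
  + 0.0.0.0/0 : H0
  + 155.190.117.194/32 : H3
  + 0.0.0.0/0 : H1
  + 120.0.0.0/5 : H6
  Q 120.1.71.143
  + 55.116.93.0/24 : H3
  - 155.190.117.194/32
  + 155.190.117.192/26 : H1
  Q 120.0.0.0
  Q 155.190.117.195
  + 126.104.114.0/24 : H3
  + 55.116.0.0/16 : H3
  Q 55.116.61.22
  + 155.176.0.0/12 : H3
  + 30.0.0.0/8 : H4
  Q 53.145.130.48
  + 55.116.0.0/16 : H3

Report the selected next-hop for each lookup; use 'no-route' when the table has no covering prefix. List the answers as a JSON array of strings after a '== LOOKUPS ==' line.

Process each operation:
  + 55.116.80.0/20 (H6) depth=20
  + 0.0.0.0/0 (H0) depth=0
  + 155.190.117.194/32 (H3) depth=32
  + 0.0.0.0/0 (H1) depth=0
  + 120.0.0.0/5 (H6) depth=5
  lookup 120.1.71.143: bits 01111 walk d0:H1→d1:-→d2:-→d3:-→d4:-→d5:H6 -> H6
  + 55.116.93.0/24 (H3) depth=24
  - 155.190.117.194/32 clear@32
  + 155.190.117.192/26 (H1) depth=26
  lookup 120.0.0.0: bits 01111 walk d0:H1→d1:-→d2:-→d3:-→d4:-→d5:H6 -> H6
  lookup 155.190.117.195: bits 1001101110111110011101011100001 walk d0:H1→d1:-→d2:-→d3:-→d4:-→d5:-→d6:-→d7:-→d8:-→d9:-→d10:-→d11:-→d12:-→d13:-→d14:-→d15:-→d16:-→d17:-→d18:-→d19:-→d20:-→d21:-→d22:-→d23:-→d24:-→d25:-→d26:H1→d27:-→d28:-→d29:-→d30:-→d31:- -> H1
  + 126.104.114.0/24 (H3) depth=24
  + 55.116.0.0/16 (H3) depth=16
  lookup 55.116.61.22: bits 00110111011101000 walk d0:H1→d1:-→d2:-→d3:-→d4:-→d5:-→d6:-→d7:-→d8:-→d9:-→d10:-→d11:-→d12:-→d13:-→d14:-→d15:-→d16:H3→d17:- -> H3
  + 155.176.0.0/12 (H3) depth=12
  + 30.0.0.0/8 (H4) depth=8
  lookup 53.145.130.48: bits 001101 walk d0:H1→d1:-→d2:-→d3:-→d4:-→d5:-→d6:- -> H1
  + 55.116.0.0/16 (H3) depth=16

== LOOKUPS ==
["H6","H6","H1","H3","H1"]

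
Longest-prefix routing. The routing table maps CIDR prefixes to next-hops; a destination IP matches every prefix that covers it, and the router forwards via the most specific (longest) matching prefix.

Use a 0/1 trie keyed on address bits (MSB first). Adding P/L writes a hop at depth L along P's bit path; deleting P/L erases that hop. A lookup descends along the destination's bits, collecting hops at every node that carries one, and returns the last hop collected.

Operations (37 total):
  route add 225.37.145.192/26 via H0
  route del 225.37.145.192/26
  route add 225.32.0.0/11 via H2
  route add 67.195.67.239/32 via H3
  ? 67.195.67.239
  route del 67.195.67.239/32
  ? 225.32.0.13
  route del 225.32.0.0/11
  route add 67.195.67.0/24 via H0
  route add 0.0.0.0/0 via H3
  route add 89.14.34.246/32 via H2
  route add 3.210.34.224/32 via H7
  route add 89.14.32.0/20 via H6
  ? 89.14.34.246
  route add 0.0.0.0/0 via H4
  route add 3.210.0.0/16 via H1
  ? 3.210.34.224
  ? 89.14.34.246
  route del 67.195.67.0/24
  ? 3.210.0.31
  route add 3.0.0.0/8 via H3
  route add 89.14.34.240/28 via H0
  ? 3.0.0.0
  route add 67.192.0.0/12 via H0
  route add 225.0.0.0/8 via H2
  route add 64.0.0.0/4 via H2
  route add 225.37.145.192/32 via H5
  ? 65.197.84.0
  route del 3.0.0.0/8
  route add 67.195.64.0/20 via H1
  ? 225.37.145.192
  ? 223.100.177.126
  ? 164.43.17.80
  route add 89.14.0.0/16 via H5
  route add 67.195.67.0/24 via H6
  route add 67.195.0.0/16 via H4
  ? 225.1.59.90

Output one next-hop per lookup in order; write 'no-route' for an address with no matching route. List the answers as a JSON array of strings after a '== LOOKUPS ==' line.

Trace:
  + 225.37.145.192/26 (H0) depth=26
  del 225.37.145.192/26 (clear depth 26)
  + 225.32.0.0/11 (H2) depth=11
  + 67.195.67.239/32 (H3) depth=32
  lookup 67.195.67.239: bits 01000011110000110100001111101111 walk d0:-→d1:-→d2:-→d3:-→d4:-→d5:-→d6:-→d7:-→d8:-→d9:-→d10:-→d11:-→d12:-→d13:-→d14:-→d15:-→d16:-→d17:-→d18:-→d19:-→d20:-→d21:-→d22:-→d23:-→d24:-→d25:-→d26:-→d27:-→d28:-→d29:-→d30:-→d31:-→d32:H3 -> H3
  del 67.195.67.239/32 (clear depth 32)
  lookup 225.32.0.13: bits 1110000100100 walk d0:-→d1:-→d2:-→d3:-→d4:-→d5:-→d6:-→d7:-→d8:-→d9:-→d10:-→d11:H2→d12:-→d13:- -> H2
  del 225.32.0.0/11 (clear depth 11)
  + 67.195.67.0/24 (H0) depth=24
  + 0.0.0.0/0 (H3) depth=0
  + 89.14.34.246/32 (H2) depth=32
  + 3.210.34.224/32 (H7) depth=32
  + 89.14.32.0/20 (H6) depth=20
  lookup 89.14.34.246: bits 01011001000011100010001011110110 walk d0:H3→d1:-→d2:-→d3:-→d4:-→d5:-→d6:-→d7:-→d8:-→d9:-→d10:-→d11:-→d12:-→d13:-→d14:-→d15:-→d16:-→d17:-→d18:-→d19:-→d20:H6→d21:-→d22:-→d23:-→d24:-→d25:-→d26:-→d27:-→d28:-→d29:-→d30:-→d31:-→d32:H2 -> H2
  + 0.0.0.0/0 (H4) depth=0
  + 3.210.0.0/16 (H1) depth=16
  lookup 3.210.34.224: bits 00000011110100100010001011100000 walk d0:H4→d1:-→d2:-→d3:-→d4:-→d5:-→d6:-→d7:-→d8:-→d9:-→d10:-→d11:-→d12:-→d13:-→d14:-→d15:-→d16:H1→d17:-→d18:-→d19:-→d20:-→d21:-→d22:-→d23:-→d24:-→d25:-→d26:-→d27:-→d28:-→d29:-→d30:-→d31:-→d32:H7 -> H7
  lookup 89.14.34.246: bits 01011001000011100010001011110110 walk d0:H4→d1:-→d2:-→d3:-→d4:-→d5:-→d6:-→d7:-→d8:-→d9:-→d10:-→d11:-→d12:-→d13:-→d14:-→d15:-→d16:-→d17:-→d18:-→d19:-→d20:H6→d21:-→d22:-→d23:-→d24:-→d25:-→d26:-→d27:-→d28:-→d29:-→d30:-→d31:-→d32:H2 -> H2
  del 67.195.67.0/24 (clear depth 24)
  lookup 3.210.0.31: bits 000000111101001000 walk d0:H4→d1:-→d2:-→d3:-→d4:-→d5:-→d6:-→d7:-→d8:-→d9:-→d10:-→d11:-→d12:-→d13:-→d14:-→d15:-→d16:H1→d17:-→d18:- -> H1
  + 3.0.0.0/8 (H3) depth=8
  + 89.14.34.240/28 (H0) depth=28
  lookup 3.0.0.0: bits 00000011 walk d0:H4→d1:-→d2:-→d3:-→d4:-→d5:-→d6:-→d7:-→d8:H3 -> H3
  + 67.192.0.0/12 (H0) depth=12
  + 225.0.0.0/8 (H2) depth=8
  + 64.0.0.0/4 (H2) depth=4
  + 225.37.145.192/32 (H5) depth=32
  lookup 65.197.84.0: bits 010000 walk d0:H4→d1:-→d2:-→d3:-→d4:H2→d5:-→d6:- -> H2
  del 3.0.0.0/8 (clear depth 8)
  + 67.195.64.0/20 (H1) depth=20
  lookup 225.37.145.192: bits 11100001001001011001000111000000 walk d0:H4→d1:-→d2:-→d3:-→d4:-→d5:-→d6:-→d7:-→d8:H2→d9:-→d10:-→d11:-→d12:-→d13:-→d14:-→d15:-→d16:-→d17:-→d18:-→d19:-→d20:-→d21:-→d22:-→d23:-→d24:-→d25:-→d26:-→d27:-→d28:-→d29:-→d30:-→d31:-→d32:H5 -> H5
  lookup 223.100.177.126: bits 11 walk d0:H4→d1:-→d2:- -> H4
  lookup 164.43.17.80: bits 1 walk d0:H4→d1:- -> H4
  + 89.14.0.0/16 (H5) depth=16
  + 67.195.67.0/24 (H6) depth=24
  + 67.195.0.0/16 (H4) depth=16
  lookup 225.1.59.90: bits 1110000100 walk d0:H4→d1:-→d2:-→d3:-→d4:-→d5:-→d6:-→d7:-→d8:H2→d9:-→d10:- -> H2

== LOOKUPS ==
["H3","H2","H2","H7","H2","H1","H3","H2","H5","H4","H4","H2"]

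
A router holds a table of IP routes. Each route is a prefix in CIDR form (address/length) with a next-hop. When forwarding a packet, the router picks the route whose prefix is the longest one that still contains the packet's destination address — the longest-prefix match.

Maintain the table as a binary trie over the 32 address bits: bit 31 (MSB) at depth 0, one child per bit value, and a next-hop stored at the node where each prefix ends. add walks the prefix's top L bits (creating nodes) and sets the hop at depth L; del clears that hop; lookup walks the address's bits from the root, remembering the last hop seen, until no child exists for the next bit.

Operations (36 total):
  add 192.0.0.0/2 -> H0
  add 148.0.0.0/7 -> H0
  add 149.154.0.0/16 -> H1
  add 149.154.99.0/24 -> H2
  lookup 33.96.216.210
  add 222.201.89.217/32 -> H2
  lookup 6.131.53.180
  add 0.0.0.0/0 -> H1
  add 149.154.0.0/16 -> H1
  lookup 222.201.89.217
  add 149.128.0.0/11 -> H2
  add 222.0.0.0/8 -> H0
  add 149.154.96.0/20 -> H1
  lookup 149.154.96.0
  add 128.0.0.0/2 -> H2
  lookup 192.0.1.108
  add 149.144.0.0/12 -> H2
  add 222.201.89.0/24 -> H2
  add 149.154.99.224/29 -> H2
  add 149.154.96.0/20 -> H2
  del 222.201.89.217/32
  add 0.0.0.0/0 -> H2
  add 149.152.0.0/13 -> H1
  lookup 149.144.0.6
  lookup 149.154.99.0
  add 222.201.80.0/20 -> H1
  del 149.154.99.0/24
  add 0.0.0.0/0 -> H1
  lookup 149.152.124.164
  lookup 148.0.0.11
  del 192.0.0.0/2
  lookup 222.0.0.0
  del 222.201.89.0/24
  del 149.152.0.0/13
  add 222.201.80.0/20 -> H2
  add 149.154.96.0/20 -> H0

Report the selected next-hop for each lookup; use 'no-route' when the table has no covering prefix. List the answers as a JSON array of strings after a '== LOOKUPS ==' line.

Apply in order:
  + 192.0.0.0/2 (H0) depth=2
  + 148.0.0.0/7 (H0) depth=7
  + 149.154.0.0/16 (H1) depth=16
  + 149.154.99.0/24 (H2) depth=24
  lookup 33.96.216.210: bits ε walk d0:- -> no-route
  + 222.201.89.217/32 (H2) depth=32
  lookup 6.131.53.180: bits ε walk d0:- -> no-route
  + 0.0.0.0/0 (H1) depth=0
  + 149.154.0.0/16 (H1) depth=16
  lookup 222.201.89.217: bits 11011110110010010101100111011001 walk d0:H1→d1:-→d2:H0→d3:-→d4:-→d5:-→d6:-→d7:-→d8:-→d9:-→d10:-→d11:-→d12:-→d13:-→d14:-→d15:-→d16:-→d17:-→d18:-→d19:-→d20:-→d21:-→d22:-→d23:-→d24:-→d25:-→d26:-→d27:-→d28:-→d29:-→d30:-→d31:-→d32:H2 -> H2
  + 149.128.0.0/11 (H2) depth=11
  + 222.0.0.0/8 (H0) depth=8
  + 149.154.96.0/20 (H1) depth=20
  lookup 149.154.96.0: bits 1001010110011010011000 walk d0:H1→d1:-→d2:-→d3:-→d4:-→d5:-→d6:-→d7:H0→d8:-→d9:-→d10:-→d11:H2→d12:-→d13:-→d14:-→d15:-→d16:H1→d17:-→d18:-→d19:-→d20:H1→d21:-→d22:- -> H1
  + 128.0.0.0/2 (H2) depth=2
  lookup 192.0.1.108: bits 110 walk d0:H1→d1:-→d2:H0→d3:- -> H0
  + 149.144.0.0/12 (H2) depth=12
  + 222.201.89.0/24 (H2) depth=24
  + 149.154.99.224/29 (H2) depth=29
  + 149.154.96.0/20 (H2) depth=20
  - 222.201.89.217/32 clear@32
  + 0.0.0.0/0 (H2) depth=0
  + 149.152.0.0/13 (H1) depth=13
  lookup 149.144.0.6: bits 100101011001 walk d0:H2→d1:-→d2:H2→d3:-→d4:-→d5:-→d6:-→d7:H0→d8:-→d9:-→d10:-→d11:H2→d12:H2 -> H2
  lookup 149.154.99.0: bits 100101011001101001100011 walk d0:H2→d1:-→d2:H2→d3:-→d4:-→d5:-→d6:-→d7:H0→d8:-→d9:-→d10:-→d11:H2→d12:H2→d13:H1→d14:-→d15:-→d16:H1→d17:-→d18:-→d19:-→d20:H2→d21:-→d22:-→d23:-→d24:H2 -> H2
  + 222.201.80.0/20 (H1) depth=20
  - 149.154.99.0/24 clear@24
  + 0.0.0.0/0 (H1) depth=0
  lookup 149.152.124.164: bits 10010101100110 walk d0:H1→d1:-→d2:H2→d3:-→d4:-→d5:-→d6:-→d7:H0→d8:-→d9:-→d10:-→d11:H2→d12:H2→d13:H1→d14:- -> H1
  lookup 148.0.0.11: bits 1001010 walk d0:H1→d1:-→d2:H2→d3:-→d4:-→d5:-→d6:-→d7:H0 -> H0
  - 192.0.0.0/2 clear@2
  lookup 222.0.0.0: bits 11011110 walk d0:H1→d1:-→d2:-→d3:-→d4:-→d5:-→d6:-→d7:-→d8:H0 -> H0
  - 222.201.89.0/24 clear@24
  - 149.152.0.0/13 clear@13
  + 222.201.80.0/20 (H2) depth=20
  + 149.154.96.0/20 (H0) depth=20

== LOOKUPS ==
["no-route","no-route","H2","H1","H0","H2","H2","H1","H0","H0"]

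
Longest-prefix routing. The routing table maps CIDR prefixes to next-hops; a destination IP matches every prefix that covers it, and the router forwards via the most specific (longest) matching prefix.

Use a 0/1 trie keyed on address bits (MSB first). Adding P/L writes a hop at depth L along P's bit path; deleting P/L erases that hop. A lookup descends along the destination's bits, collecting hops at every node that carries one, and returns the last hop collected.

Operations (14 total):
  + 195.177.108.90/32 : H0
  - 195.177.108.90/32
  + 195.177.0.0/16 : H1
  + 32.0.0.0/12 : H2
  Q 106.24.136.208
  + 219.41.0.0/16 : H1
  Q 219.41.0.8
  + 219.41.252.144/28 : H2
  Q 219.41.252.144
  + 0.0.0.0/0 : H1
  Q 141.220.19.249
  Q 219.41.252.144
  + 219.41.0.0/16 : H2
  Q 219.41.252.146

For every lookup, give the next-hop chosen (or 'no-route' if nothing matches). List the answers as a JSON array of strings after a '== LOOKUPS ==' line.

Process each operation:
  + 195.177.108.90/32 (H0) depth=32
  - 195.177.108.90/32 clear@32
  + 195.177.0.0/16 (H1) depth=16
  + 32.0.0.0/12 (H2) depth=12
  ? 106.24.136.208  path d0:-→d1:-  best=no-route
  + 219.41.0.0/16 (H1) depth=16
  ? 219.41.0.8  path d0:-→d1:-→d2:-→d3:-→d4:-→d5:-→d6:-→d7:-→d8:-→d9:-→d10:-→d11:-→d12:-→d13:-→d14:-→d15:-→d16:H1  best=H1
  + 219.41.252.144/28 (H2) depth=28
  ? 219.41.252.144  path d0:-→d1:-→d2:-→d3:-→d4:-→d5:-→d6:-→d7:-→d8:-→d9:-→d10:-→d11:-→d12:-→d13:-→d14:-→d15:-→d16:H1→d17:-→d18:-→d19:-→d20:-→d21:-→d22:-→d23:-→d24:-→d25:-→d26:-→d27:-→d28:H2  best=H2
  + 0.0.0.0/0 (H1) depth=0
  ? 141.220.19.249  path d0:H1→d1:-  best=H1
  ? 219.41.252.144  path d0:H1→d1:-→d2:-→d3:-→d4:-→d5:-→d6:-→d7:-→d8:-→d9:-→d10:-→d11:-→d12:-→d13:-→d14:-→d15:-→d16:H1→d17:-→d18:-→d19:-→d20:-→d21:-→d22:-→d23:-→d24:-→d25:-→d26:-→d27:-→d28:H2  best=H2
  + 219.41.0.0/16 (H2) depth=16
  ? 219.41.252.146  path d0:H1→d1:-→d2:-→d3:-→d4:-→d5:-→d6:-→d7:-→d8:-→d9:-→d10:-→d11:-→d12:-→d13:-→d14:-→d15:-→d16:H2→d17:-→d18:-→d19:-→d20:-→d21:-→d22:-→d23:-→d24:-→d25:-→d26:-→d27:-→d28:H2  best=H2

== LOOKUPS ==
["no-route","H1","H2","H1","H2","H2"]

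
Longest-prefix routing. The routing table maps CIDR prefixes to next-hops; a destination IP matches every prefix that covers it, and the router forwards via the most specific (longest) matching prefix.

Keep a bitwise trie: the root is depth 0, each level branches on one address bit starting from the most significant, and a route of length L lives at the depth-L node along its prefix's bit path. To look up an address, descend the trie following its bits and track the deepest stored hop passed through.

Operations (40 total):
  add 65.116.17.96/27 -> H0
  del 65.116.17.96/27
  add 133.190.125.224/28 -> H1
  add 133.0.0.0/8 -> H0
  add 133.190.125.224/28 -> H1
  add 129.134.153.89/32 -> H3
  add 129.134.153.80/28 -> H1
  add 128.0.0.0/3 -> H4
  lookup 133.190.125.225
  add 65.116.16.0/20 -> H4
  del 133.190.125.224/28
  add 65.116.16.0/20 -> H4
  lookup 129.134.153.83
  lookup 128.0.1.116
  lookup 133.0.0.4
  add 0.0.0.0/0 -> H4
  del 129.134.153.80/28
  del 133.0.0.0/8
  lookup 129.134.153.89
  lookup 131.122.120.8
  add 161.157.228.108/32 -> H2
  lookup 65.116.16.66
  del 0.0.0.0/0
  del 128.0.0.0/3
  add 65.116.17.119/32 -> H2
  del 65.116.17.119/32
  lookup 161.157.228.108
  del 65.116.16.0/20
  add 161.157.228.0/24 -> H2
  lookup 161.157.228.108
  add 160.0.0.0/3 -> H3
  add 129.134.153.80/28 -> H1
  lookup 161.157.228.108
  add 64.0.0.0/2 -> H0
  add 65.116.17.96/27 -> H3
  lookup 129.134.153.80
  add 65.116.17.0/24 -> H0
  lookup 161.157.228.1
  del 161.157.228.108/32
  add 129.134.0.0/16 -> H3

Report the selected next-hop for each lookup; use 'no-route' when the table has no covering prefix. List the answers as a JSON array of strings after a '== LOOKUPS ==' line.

Trace:
  add 65.116.17.96/27 -> H0 at depth 27
  del 65.116.17.96/27 (clear depth 27)
  add 133.190.125.224/28 -> H1 at depth 28
  add 133.0.0.0/8 -> H0 at depth 8
  add 133.190.125.224/28 -> H1 at depth 28
  add 129.134.153.89/32 -> H3 at depth 32
  add 129.134.153.80/28 -> H1 at depth 28
  add 128.0.0.0/3 -> H4 at depth 3
  ? 133.190.125.225  path d0:-→d1:-→d2:-→d3:H4→d4:-→d5:-→d6:-→d7:-→d8:H0→d9:-→d10:-→d11:-→d12:-→d13:-→d14:-→d15:-→d16:-→d17:-→d18:-→d19:-→d20:-→d21:-→d22:-→d23:-→d24:-→d25:-→d26:-→d27:-→d28:H1  best=H1
  add 65.116.16.0/20 -> H4 at depth 20
  del 133.190.125.224/28 (clear depth 28)
  add 65.116.16.0/20 -> H4 at depth 20
  ? 129.134.153.83  path d0:-→d1:-→d2:-→d3:H4→d4:-→d5:-→d6:-→d7:-→d8:-→d9:-→d10:-→d11:-→d12:-→d13:-→d14:-→d15:-→d16:-→d17:-→d18:-→d19:-→d20:-→d21:-→d22:-→d23:-→d24:-→d25:-→d26:-→d27:-→d28:H1  best=H1
  ? 128.0.1.116  path d0:-→d1:-→d2:-→d3:H4→d4:-→d5:-→d6:-→d7:-  best=H4
  ? 133.0.0.4  path d0:-→d1:-→d2:-→d3:H4→d4:-→d5:-→d6:-→d7:-→d8:H0  best=H0
  add 0.0.0.0/0 -> H4 at depth 0
  del 129.134.153.80/28 (clear depth 28)
  del 133.0.0.0/8 (clear depth 8)
  ? 129.134.153.89  path d0:H4→d1:-→d2:-→d3:H4→d4:-→d5:-→d6:-→d7:-→d8:-→d9:-→d10:-→d11:-→d12:-→d13:-→d14:-→d15:-→d16:-→d17:-→d18:-→d19:-→d20:-→d21:-→d22:-→d23:-→d24:-→d25:-→d26:-→d27:-→d28:-→d29:-→d30:-→d31:-→d32:H3  best=H3
  ? 131.122.120.8  path d0:H4→d1:-→d2:-→d3:H4→d4:-→d5:-→d6:-  best=H4
  add 161.157.228.108/32 -> H2 at depth 32
  ? 65.116.16.66  path d0:H4→d1:-→d2:-→d3:-→d4:-→d5:-→d6:-→d7:-→d8:-→d9:-→d10:-→d11:-→d12:-→d13:-→d14:-→d15:-→d16:-→d17:-→d18:-→d19:-→d20:H4→d21:-→d22:-→d23:-  best=H4
  del 0.0.0.0/0 (clear depth 0)
  del 128.0.0.0/3 (clear depth 3)
  add 65.116.17.119/32 -> H2 at depth 32
  del 65.116.17.119/32 (clear depth 32)
  ? 161.157.228.108  path d0:-→d1:-→d2:-→d3:-→d4:-→d5:-→d6:-→d7:-→d8:-→d9:-→d10:-→d11:-→d12:-→d13:-→d14:-→d15:-→d16:-→d17:-→d18:-→d19:-→d20:-→d21:-→d22:-→d23:-→d24:-→d25:-→d26:-→d27:-→d28:-→d29:-→d30:-→d31:-→d32:H2  best=H2
  del 65.116.16.0/20 (clear depth 20)
  add 161.157.228.0/24 -> H2 at depth 24
  ? 161.157.228.108  path d0:-→d1:-→d2:-→d3:-→d4:-→d5:-→d6:-→d7:-→d8:-→d9:-→d10:-→d11:-→d12:-→d13:-→d14:-→d15:-→d16:-→d17:-→d18:-→d19:-→d20:-→d21:-→d22:-→d23:-→d24:H2→d25:-→d26:-→d27:-→d28:-→d29:-→d30:-→d31:-→d32:H2  best=H2
  add 160.0.0.0/3 -> H3 at depth 3
  add 129.134.153.80/28 -> H1 at depth 28
  ? 161.157.228.108  path d0:-→d1:-→d2:-→d3:H3→d4:-→d5:-→d6:-→d7:-→d8:-→d9:-→d10:-→d11:-→d12:-→d13:-→d14:-→d15:-→d16:-→d17:-→d18:-→d19:-→d20:-→d21:-→d22:-→d23:-→d24:H2→d25:-→d26:-→d27:-→d28:-→d29:-→d30:-→d31:-→d32:H2  best=H2
  add 64.0.0.0/2 -> H0 at depth 2
  add 65.116.17.96/27 -> H3 at depth 27
  ? 129.134.153.80  path d0:-→d1:-→d2:-→d3:-→d4:-→d5:-→d6:-→d7:-→d8:-→d9:-→d10:-→d11:-→d12:-→d13:-→d14:-→d15:-→d16:-→d17:-→d18:-→d19:-→d20:-→d21:-→d22:-→d23:-→d24:-→d25:-→d26:-→d27:-→d28:H1  best=H1
  add 65.116.17.0/24 -> H0 at depth 24
  ? 161.157.228.1  path d0:-→d1:-→d2:-→d3:H3→d4:-→d5:-→d6:-→d7:-→d8:-→d9:-→d10:-→d11:-→d12:-→d13:-→d14:-→d15:-→d16:-→d17:-→d18:-→d19:-→d20:-→d21:-→d22:-→d23:-→d24:H2→d25:-  best=H2
  del 161.157.228.108/32 (clear depth 32)
  add 129.134.0.0/16 -> H3 at depth 16

== LOOKUPS ==
["H1","H1","H4","H0","H3","H4","H4","H2","H2","H2","H1","H2"]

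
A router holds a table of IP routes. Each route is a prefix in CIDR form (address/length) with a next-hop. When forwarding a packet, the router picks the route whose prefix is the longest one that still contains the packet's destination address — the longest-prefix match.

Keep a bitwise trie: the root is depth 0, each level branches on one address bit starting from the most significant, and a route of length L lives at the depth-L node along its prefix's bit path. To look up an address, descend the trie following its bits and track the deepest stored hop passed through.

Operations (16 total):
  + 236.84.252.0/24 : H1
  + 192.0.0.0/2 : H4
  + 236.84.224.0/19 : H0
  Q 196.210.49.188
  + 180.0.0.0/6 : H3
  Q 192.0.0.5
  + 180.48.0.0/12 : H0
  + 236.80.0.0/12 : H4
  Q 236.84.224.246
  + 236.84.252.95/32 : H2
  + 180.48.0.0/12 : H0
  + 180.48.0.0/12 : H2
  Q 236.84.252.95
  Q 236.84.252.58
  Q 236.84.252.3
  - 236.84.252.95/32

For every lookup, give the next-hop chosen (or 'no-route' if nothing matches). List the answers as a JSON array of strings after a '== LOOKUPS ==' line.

Trace:
  + 236.84.252.0/24 (H1) depth=24
  + 192.0.0.0/2 (H4) depth=2
  + 236.84.224.0/19 (H0) depth=19
  ? 196.210.49.188  path d0:-→d1:-→d2:H4  best=H4
  + 180.0.0.0/6 (H3) depth=6
  ? 192.0.0.5  path d0:-→d1:-→d2:H4  best=H4
  + 180.48.0.0/12 (H0) depth=12
  + 236.80.0.0/12 (H4) depth=12
  ? 236.84.224.246  path d0:-→d1:-→d2:H4→d3:-→d4:-→d5:-→d6:-→d7:-→d8:-→d9:-→d10:-→d11:-→d12:H4→d13:-→d14:-→d15:-→d16:-→d17:-→d18:-→d19:H0  best=H0
  + 236.84.252.95/32 (H2) depth=32
  + 180.48.0.0/12 (H0) depth=12
  + 180.48.0.0/12 (H2) depth=12
  ? 236.84.252.95  path d0:-→d1:-→d2:H4→d3:-→d4:-→d5:-→d6:-→d7:-→d8:-→d9:-→d10:-→d11:-→d12:H4→d13:-→d14:-→d15:-→d16:-→d17:-→d18:-→d19:H0→d20:-→d21:-→d22:-→d23:-→d24:H1→d25:-→d26:-→d27:-→d28:-→d29:-→d30:-→d31:-→d32:H2  best=H2
  ? 236.84.252.58  path d0:-→d1:-→d2:H4→d3:-→d4:-→d5:-→d6:-→d7:-→d8:-→d9:-→d10:-→d11:-→d12:H4→d13:-→d14:-→d15:-→d16:-→d17:-→d18:-→d19:H0→d20:-→d21:-→d22:-→d23:-→d24:H1→d25:-  best=H1
  ? 236.84.252.3  path d0:-→d1:-→d2:H4→d3:-→d4:-→d5:-→d6:-→d7:-→d8:-→d9:-→d10:-→d11:-→d12:H4→d13:-→d14:-→d15:-→d16:-→d17:-→d18:-→d19:H0→d20:-→d21:-→d22:-→d23:-→d24:H1→d25:-  best=H1
  - 236.84.252.95/32 clear@32

== LOOKUPS ==
["H4","H4","H0","H2","H1","H1"]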